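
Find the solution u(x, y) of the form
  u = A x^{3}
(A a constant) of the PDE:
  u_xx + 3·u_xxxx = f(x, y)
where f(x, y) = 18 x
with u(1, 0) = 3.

Substitute the ansatz u = A x^{3} into the left-hand side.
Derivatives of the ansatz:
  u_xx = 6 A x
  u_xxxx = 0
Term by term:
  u_xx = 6 A x
  3·u_xxxx = 0
So the left-hand side equals
  6 A x
This must equal f(x, y) = 18 x identically.
Matching coefficients of the independent functions:
  [x]:  6 A = 18
Solving: A = 3.
Check against the point condition:
  u(1, 0) = 3  ⟹  A = 3  ✓
Hence u(x, y) = 3 x^{3}.

Answer: u(x, y) = 3 x^{3}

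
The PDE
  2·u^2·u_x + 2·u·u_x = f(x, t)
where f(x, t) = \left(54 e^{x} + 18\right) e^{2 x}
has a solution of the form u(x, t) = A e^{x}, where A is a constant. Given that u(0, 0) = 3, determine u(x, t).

Answer: u(x, t) = 3 e^{x}

Derivation:
Substitute the ansatz u = A e^{x} into the left-hand side.
Derivatives of the ansatz:
  u_x = A e^{x}
Term by term:
  2·u^2·u_x = 2 A^{3} e^{3 x}
  2·u·u_x = 2 A^{2} e^{2 x}
So the left-hand side equals
  2 A^{3} e^{3 x} + 2 A^{2} e^{2 x}
This must equal f(x, t) = \left(54 e^{x} + 18\right) e^{2 x} identically.
Matching coefficients of the independent functions:
  [e^{2 x}]:  2 A^{2} = 18
  [e^{3 x}]:  2 A^{3} = 54
Solving: A = 3.
Check against the point condition:
  u(0, 0) = 3  ⟹  A = 3  ✓
Hence u(x, t) = 3 e^{x}.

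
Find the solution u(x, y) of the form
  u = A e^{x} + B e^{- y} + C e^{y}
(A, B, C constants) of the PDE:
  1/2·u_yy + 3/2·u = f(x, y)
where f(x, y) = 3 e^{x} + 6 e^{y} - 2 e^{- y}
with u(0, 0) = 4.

Substitute the ansatz u = A e^{x} + B e^{- y} + C e^{y} into the left-hand side.
Derivatives of the ansatz:
  u_yy = B e^{- y} + C e^{y}
Term by term:
  1/2·u_yy = \frac{B e^{- y}}{2} + \frac{C e^{y}}{2}
  3/2·u = \frac{3 A e^{x}}{2} + \frac{3 B e^{- y}}{2} + \frac{3 C e^{y}}{2}
So the left-hand side equals
  \frac{3 A e^{x}}{2} + 2 B e^{- y} + 2 C e^{y}
This must equal f(x, y) = 3 e^{x} + 6 e^{y} - 2 e^{- y} identically.
Matching coefficients of the independent functions:
  [e^{x}]:  \frac{3 A}{2} = 3
  [e^{- y}]:  2 B = -2
  [e^{y}]:  2 C = 6
Solving: A = 2, B = -1, C = 3.
Check against the point condition:
  u(0, 0) = 4  ⟹  A + B + C = 4  ✓
Hence u(x, y) = 2 e^{x} + 3 e^{y} - e^{- y}.

Answer: u(x, y) = 2 e^{x} + 3 e^{y} - e^{- y}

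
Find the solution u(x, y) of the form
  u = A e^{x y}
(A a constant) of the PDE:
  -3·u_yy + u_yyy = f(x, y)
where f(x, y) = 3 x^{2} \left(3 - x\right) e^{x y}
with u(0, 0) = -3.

Substitute the ansatz u = A e^{x y} into the left-hand side.
Derivatives of the ansatz:
  u_yy = A x^{2} e^{x y}
  u_yyy = A x^{3} e^{x y}
Term by term:
  -3·u_yy = - 3 A x^{2} e^{x y}
  u_yyy = A x^{3} e^{x y}
So the left-hand side equals
  A x^{3} e^{x y} - 3 A x^{2} e^{x y}
This must equal f(x, y) identically; expanded, f = - 3 x^{3} e^{x y} + 9 x^{2} e^{x y}.
Matching coefficients of the independent functions:
  [x^{2} e^{x y}]:  - 3 A = 9
  [x^{3} e^{x y}]:  A = -3
Solving: A = -3.
Check against the point condition:
  u(0, 0) = -3  ⟹  A = -3  ✓
Hence u(x, y) = - 3 e^{x y}.

Answer: u(x, y) = - 3 e^{x y}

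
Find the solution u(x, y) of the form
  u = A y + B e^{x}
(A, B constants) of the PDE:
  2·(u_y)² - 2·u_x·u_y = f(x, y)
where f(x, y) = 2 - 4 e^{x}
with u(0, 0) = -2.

Substitute the ansatz u = A y + B e^{x} into the left-hand side.
Derivatives of the ansatz:
  u_y = A
  u_x = B e^{x}
Term by term:
  2·(u_y)² = 2 A^{2}
  -2·u_x·u_y = - 2 A B e^{x}
So the left-hand side equals
  2 A^{2} - 2 A B e^{x}
This must equal f(x, y) = 2 - 4 e^{x} identically.
Matching coefficients of the independent functions:
  [constant term]:  2 A^{2} = 2
  [e^{x}]:  - 2 A B = -4
These equations allow (A, B) = (-1, -2) or (1, 2).
Impose the point condition(s):
  u(0, 0) = -2  ⟹  B = -2
Only A = -1, B = -2 satisfies everything.
Hence u(x, y) = - y - 2 e^{x}.

Answer: u(x, y) = - y - 2 e^{x}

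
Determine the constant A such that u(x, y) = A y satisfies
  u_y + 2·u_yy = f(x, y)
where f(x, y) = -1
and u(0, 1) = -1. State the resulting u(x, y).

Substitute the ansatz u = A y into the left-hand side.
Derivatives of the ansatz:
  u_y = A
  u_yy = 0
Term by term:
  u_y = A
  2·u_yy = 0
So the left-hand side equals
  A
This must equal f(x, y) = -1 identically.
Matching coefficients of the independent functions:
  [constant term]:  A = -1
Solving: A = -1.
Check against the point condition:
  u(0, 1) = -1  ⟹  A = -1  ✓
Hence u(x, y) = - y.

Answer: u(x, y) = - y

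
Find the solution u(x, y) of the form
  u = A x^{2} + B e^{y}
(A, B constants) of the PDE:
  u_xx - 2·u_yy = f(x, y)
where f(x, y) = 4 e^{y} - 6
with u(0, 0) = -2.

Substitute the ansatz u = A x^{2} + B e^{y} into the left-hand side.
Derivatives of the ansatz:
  u_xx = 2 A
  u_yy = B e^{y}
Term by term:
  u_xx = 2 A
  -2·u_yy = - 2 B e^{y}
So the left-hand side equals
  2 A - 2 B e^{y}
This must equal f(x, y) = 4 e^{y} - 6 identically.
Matching coefficients of the independent functions:
  [constant term]:  2 A = -6
  [e^{y}]:  - 2 B = 4
Solving: A = -3, B = -2.
Check against the point condition:
  u(0, 0) = -2  ⟹  B = -2  ✓
Hence u(x, y) = - 3 x^{2} - 2 e^{y}.

Answer: u(x, y) = - 3 x^{2} - 2 e^{y}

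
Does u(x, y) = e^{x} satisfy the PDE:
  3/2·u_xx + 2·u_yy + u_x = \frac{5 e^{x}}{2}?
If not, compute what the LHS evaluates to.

Evaluate each term of the left-hand side for u = e^{x}.
Derivatives:
  u_xx = e^{x}
  u_yy = 0
  u_x = e^{x}
Terms:
  3/2·u_xx = \frac{3 e^{x}}{2}
  2·u_yy = 0
  u_x = e^{x}
Sum: LHS = \frac{5 e^{x}}{2}
This is exactly the given right-hand side, so u is a solution.

Answer: Yes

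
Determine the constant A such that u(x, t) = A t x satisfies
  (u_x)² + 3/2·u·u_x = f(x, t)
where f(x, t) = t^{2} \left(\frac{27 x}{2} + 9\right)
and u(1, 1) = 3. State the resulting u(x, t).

Substitute the ansatz u = A t x into the left-hand side.
Derivatives of the ansatz:
  u_x = A t
Term by term:
  (u_x)² = A^{2} t^{2}
  3/2·u·u_x = \frac{3 A^{2} t^{2} x}{2}
So the left-hand side equals
  \frac{3 A^{2} t^{2} x}{2} + A^{2} t^{2}
This must equal f(x, t) identically; expanded, f = \frac{27 t^{2} x}{2} + 9 t^{2}.
Matching coefficients of the independent functions:
  [t^{2}]:  A^{2} = 9
  [t^{2} x]:  \frac{3 A^{2}}{2} = \frac{27}{2}
These equations allow (A) = (-3) or (3).
Impose the point condition(s):
  u(1, 1) = 3  ⟹  A = 3
Only A = 3 satisfies everything.
Hence u(x, t) = 3 t x.

Answer: u(x, t) = 3 t x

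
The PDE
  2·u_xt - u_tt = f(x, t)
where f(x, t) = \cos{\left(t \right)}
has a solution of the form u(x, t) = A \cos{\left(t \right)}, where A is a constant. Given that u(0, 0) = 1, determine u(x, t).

Substitute the ansatz u = A \cos{\left(t \right)} into the left-hand side.
Derivatives of the ansatz:
  u_xt = 0
  u_tt = - A \cos{\left(t \right)}
Term by term:
  2·u_xt = 0
  -u_tt = A \cos{\left(t \right)}
So the left-hand side equals
  A \cos{\left(t \right)}
This must equal f(x, t) = \cos{\left(t \right)} identically.
Matching coefficients of the independent functions:
  [\cos{\left(t \right)}]:  A = 1
Solving: A = 1.
Check against the point condition:
  u(0, 0) = 1  ⟹  A = 1  ✓
Hence u(x, t) = \cos{\left(t \right)}.

Answer: u(x, t) = \cos{\left(t \right)}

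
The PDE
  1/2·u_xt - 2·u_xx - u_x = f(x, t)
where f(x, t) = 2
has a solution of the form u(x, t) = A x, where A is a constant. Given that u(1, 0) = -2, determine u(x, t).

Answer: u(x, t) = - 2 x

Derivation:
Substitute the ansatz u = A x into the left-hand side.
Derivatives of the ansatz:
  u_xt = 0
  u_xx = 0
  u_x = A
Term by term:
  1/2·u_xt = 0
  -2·u_xx = 0
  -u_x = - A
So the left-hand side equals
  - A
This must equal f(x, t) = 2 identically.
Matching coefficients of the independent functions:
  [constant term]:  - A = 2
Solving: A = -2.
Check against the point condition:
  u(1, 0) = -2  ⟹  A = -2  ✓
Hence u(x, t) = - 2 x.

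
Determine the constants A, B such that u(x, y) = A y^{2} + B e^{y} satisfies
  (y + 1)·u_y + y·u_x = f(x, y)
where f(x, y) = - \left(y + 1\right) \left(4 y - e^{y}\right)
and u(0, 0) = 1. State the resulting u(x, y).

Substitute the ansatz u = A y^{2} + B e^{y} into the left-hand side.
Derivatives of the ansatz:
  u_y = 2 A y + B e^{y}
  u_x = 0
Term by term:
  (y + 1)·u_y = 2 A y^{2} + 2 A y + B y e^{y} + B e^{y}
  y·u_x = 0
So the left-hand side equals
  2 A y^{2} + 2 A y + B y e^{y} + B e^{y}
This must equal f(x, y) identically; expanded, f = - 4 y^{2} + y e^{y} - 4 y + e^{y}.
Matching coefficients of the independent functions:
  [y, y^{2}]:  2 A = -4
  [y e^{y}, e^{y}]:  B = 1
Solving: A = -2, B = 1.
Check against the point condition:
  u(0, 0) = 1  ⟹  B = 1  ✓
Hence u(x, y) = - 2 y^{2} + e^{y}.

Answer: u(x, y) = - 2 y^{2} + e^{y}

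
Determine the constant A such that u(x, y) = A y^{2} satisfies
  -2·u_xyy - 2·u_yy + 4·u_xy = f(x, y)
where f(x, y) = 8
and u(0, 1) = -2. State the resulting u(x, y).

Substitute the ansatz u = A y^{2} into the left-hand side.
Derivatives of the ansatz:
  u_xyy = 0
  u_yy = 2 A
  u_xy = 0
Term by term:
  -2·u_xyy = 0
  -2·u_yy = - 4 A
  4·u_xy = 0
So the left-hand side equals
  - 4 A
This must equal f(x, y) = 8 identically.
Matching coefficients of the independent functions:
  [constant term]:  - 4 A = 8
Solving: A = -2.
Check against the point condition:
  u(0, 1) = -2  ⟹  A = -2  ✓
Hence u(x, y) = - 2 y^{2}.

Answer: u(x, y) = - 2 y^{2}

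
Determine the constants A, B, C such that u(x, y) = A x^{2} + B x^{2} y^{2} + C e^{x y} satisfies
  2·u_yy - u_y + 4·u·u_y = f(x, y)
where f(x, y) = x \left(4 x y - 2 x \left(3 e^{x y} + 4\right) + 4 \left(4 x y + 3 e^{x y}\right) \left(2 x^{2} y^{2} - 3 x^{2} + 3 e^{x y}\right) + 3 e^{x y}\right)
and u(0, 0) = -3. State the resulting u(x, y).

Substitute the ansatz u = A x^{2} + B x^{2} y^{2} + C e^{x y} into the left-hand side.
Derivatives of the ansatz:
  u_yy = 2 B x^{2} + C x^{2} e^{x y}
  u_y = 2 B x^{2} y + C x e^{x y}
Term by term:
  2·u_yy = 4 B x^{2} + 2 C x^{2} e^{x y}
  -u_y = - 2 B x^{2} y - C x e^{x y}
  4·u·u_y = 8 A B x^{4} y + 4 A C x^{3} e^{x y} + 8 B^{2} x^{4} y^{3} + 4 B C x^{3} y^{2} e^{x y} + 8 B C x^{2} y e^{x y} + 4 C^{2} x e^{2 x y}
So the left-hand side equals
  8 A B x^{4} y + 4 A C x^{3} e^{x y} + 8 B^{2} x^{4} y^{3} + 4 B C x^{3} y^{2} e^{x y} + 8 B C x^{2} y e^{x y} - 2 B x^{2} y + 4 B x^{2} + 4 C^{2} x e^{2 x y} + 2 C x^{2} e^{x y} - C x e^{x y}
This must equal f(x, y) identically; expanded, f = 32 x^{4} y^{3} - 48 x^{4} y + 24 x^{3} y^{2} e^{x y} - 36 x^{3} e^{x y} + 48 x^{2} y e^{x y} + 4 x^{2} y - 6 x^{2} e^{x y} - 8 x^{2} + 36 x e^{2 x y} + 3 x e^{x y}.
Matching coefficients of the independent functions:
  [x^{2}]:  4 B = -8
  [x e^{x y}]:  - C = 3
  [x e^{2 x y}]:  4 C^{2} = 36
  [x^{2} y]:  - 2 B = 4
  [x^{2} e^{x y}]:  2 C = -6
  [x^{3} e^{x y}]:  4 A C = -36
  [x^{4} y]:  8 A B = -48
  [x^{4} y^{3}]:  8 B^{2} = 32
  [x^{2} y e^{x y}]:  8 B C = 48
  [x^{3} y^{2} e^{x y}]:  4 B C = 24
Solving: A = 3, B = -2, C = -3.
Check against the point condition:
  u(0, 0) = -3  ⟹  C = -3  ✓
Hence u(x, y) = - 2 x^{2} y^{2} + 3 x^{2} - 3 e^{x y}.

Answer: u(x, y) = - 2 x^{2} y^{2} + 3 x^{2} - 3 e^{x y}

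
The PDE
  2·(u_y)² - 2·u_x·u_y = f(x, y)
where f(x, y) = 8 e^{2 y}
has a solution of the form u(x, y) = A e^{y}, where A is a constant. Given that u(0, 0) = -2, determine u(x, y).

Substitute the ansatz u = A e^{y} into the left-hand side.
Derivatives of the ansatz:
  u_y = A e^{y}
  u_x = 0
Term by term:
  2·(u_y)² = 2 A^{2} e^{2 y}
  -2·u_x·u_y = 0
So the left-hand side equals
  2 A^{2} e^{2 y}
This must equal f(x, y) = 8 e^{2 y} identically.
Matching coefficients of the independent functions:
  [e^{2 y}]:  2 A^{2} = 8
These equations allow (A) = (-2) or (2).
Impose the point condition(s):
  u(0, 0) = -2  ⟹  A = -2
Only A = -2 satisfies everything.
Hence u(x, y) = - 2 e^{y}.

Answer: u(x, y) = - 2 e^{y}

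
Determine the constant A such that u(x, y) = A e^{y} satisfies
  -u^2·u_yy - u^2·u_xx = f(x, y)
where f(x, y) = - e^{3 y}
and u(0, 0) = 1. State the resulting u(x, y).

Substitute the ansatz u = A e^{y} into the left-hand side.
Derivatives of the ansatz:
  u_yy = A e^{y}
  u_xx = 0
Term by term:
  -u^2·u_yy = - A^{3} e^{3 y}
  -u^2·u_xx = 0
So the left-hand side equals
  - A^{3} e^{3 y}
This must equal f(x, y) = - e^{3 y} identically.
Matching coefficients of the independent functions:
  [e^{3 y}]:  - A^{3} = -1
Solving: A = 1.
Check against the point condition:
  u(0, 0) = 1  ⟹  A = 1  ✓
Hence u(x, y) = e^{y}.

Answer: u(x, y) = e^{y}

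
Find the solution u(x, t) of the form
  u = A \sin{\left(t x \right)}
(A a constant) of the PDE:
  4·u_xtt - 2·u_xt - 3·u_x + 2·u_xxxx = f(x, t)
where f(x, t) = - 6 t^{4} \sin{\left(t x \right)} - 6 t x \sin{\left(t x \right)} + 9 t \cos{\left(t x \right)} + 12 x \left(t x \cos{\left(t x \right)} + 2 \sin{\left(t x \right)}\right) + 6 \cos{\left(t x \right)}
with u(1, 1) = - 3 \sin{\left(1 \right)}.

Substitute the ansatz u = A \sin{\left(t x \right)} into the left-hand side.
Derivatives of the ansatz:
  u_xtt = - A t x^{2} \cos{\left(t x \right)} - 2 A x \sin{\left(t x \right)}
  u_xt = - A t x \sin{\left(t x \right)} + A \cos{\left(t x \right)}
  u_x = A t \cos{\left(t x \right)}
  u_xxxx = A t^{4} \sin{\left(t x \right)}
Term by term:
  4·u_xtt = - 4 A t x^{2} \cos{\left(t x \right)} - 8 A x \sin{\left(t x \right)}
  -2·u_xt = 2 A t x \sin{\left(t x \right)} - 2 A \cos{\left(t x \right)}
  -3·u_x = - 3 A t \cos{\left(t x \right)}
  2·u_xxxx = 2 A t^{4} \sin{\left(t x \right)}
So the left-hand side equals
  2 A t^{4} \sin{\left(t x \right)} - 4 A t x^{2} \cos{\left(t x \right)} + 2 A t x \sin{\left(t x \right)} - 3 A t \cos{\left(t x \right)} - 8 A x \sin{\left(t x \right)} - 2 A \cos{\left(t x \right)}
This must equal f(x, t) identically; expanded, f = - 6 t^{4} \sin{\left(t x \right)} + 12 t x^{2} \cos{\left(t x \right)} - 6 t x \sin{\left(t x \right)} + 9 t \cos{\left(t x \right)} + 24 x \sin{\left(t x \right)} + 6 \cos{\left(t x \right)}.
Matching coefficients of the independent functions:
  [t \cos{\left(t x \right)}]:  - 3 A = 9
  [t^{4} \sin{\left(t x \right)}, t x \sin{\left(t x \right)}]:  2 A = -6
  [x \sin{\left(t x \right)}]:  - 8 A = 24
  [t x^{2} \cos{\left(t x \right)}]:  - 4 A = 12
  [\cos{\left(t x \right)}]:  - 2 A = 6
Solving: A = -3.
Check against the point condition:
  u(1, 1) = - 3 \sin{\left(1 \right)}  ⟹  A \sin{\left(1 \right)} = - 3 \sin{\left(1 \right)}  ✓
Hence u(x, t) = - 3 \sin{\left(t x \right)}.

Answer: u(x, t) = - 3 \sin{\left(t x \right)}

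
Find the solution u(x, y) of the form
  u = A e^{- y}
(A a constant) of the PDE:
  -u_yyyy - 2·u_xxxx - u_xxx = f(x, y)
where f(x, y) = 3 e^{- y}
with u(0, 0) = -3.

Substitute the ansatz u = A e^{- y} into the left-hand side.
Derivatives of the ansatz:
  u_yyyy = A e^{- y}
  u_xxxx = 0
  u_xxx = 0
Term by term:
  -u_yyyy = - A e^{- y}
  -2·u_xxxx = 0
  -u_xxx = 0
So the left-hand side equals
  - A e^{- y}
This must equal f(x, y) = 3 e^{- y} identically.
Matching coefficients of the independent functions:
  [e^{- y}]:  - A = 3
Solving: A = -3.
Check against the point condition:
  u(0, 0) = -3  ⟹  A = -3  ✓
Hence u(x, y) = - 3 e^{- y}.

Answer: u(x, y) = - 3 e^{- y}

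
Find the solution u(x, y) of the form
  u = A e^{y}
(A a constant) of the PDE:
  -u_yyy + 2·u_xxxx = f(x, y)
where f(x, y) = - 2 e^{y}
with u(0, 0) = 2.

Answer: u(x, y) = 2 e^{y}

Derivation:
Substitute the ansatz u = A e^{y} into the left-hand side.
Derivatives of the ansatz:
  u_yyy = A e^{y}
  u_xxxx = 0
Term by term:
  -u_yyy = - A e^{y}
  2·u_xxxx = 0
So the left-hand side equals
  - A e^{y}
This must equal f(x, y) = - 2 e^{y} identically.
Matching coefficients of the independent functions:
  [e^{y}]:  - A = -2
Solving: A = 2.
Check against the point condition:
  u(0, 0) = 2  ⟹  A = 2  ✓
Hence u(x, y) = 2 e^{y}.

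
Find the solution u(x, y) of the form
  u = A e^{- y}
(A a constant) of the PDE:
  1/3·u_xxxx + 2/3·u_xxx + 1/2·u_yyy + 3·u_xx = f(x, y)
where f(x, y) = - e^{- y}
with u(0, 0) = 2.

Substitute the ansatz u = A e^{- y} into the left-hand side.
Derivatives of the ansatz:
  u_xxxx = 0
  u_xxx = 0
  u_yyy = - A e^{- y}
  u_xx = 0
Term by term:
  1/3·u_xxxx = 0
  2/3·u_xxx = 0
  1/2·u_yyy = - \frac{A e^{- y}}{2}
  3·u_xx = 0
So the left-hand side equals
  - \frac{A e^{- y}}{2}
This must equal f(x, y) = - e^{- y} identically.
Matching coefficients of the independent functions:
  [e^{- y}]:  - \frac{A}{2} = -1
Solving: A = 2.
Check against the point condition:
  u(0, 0) = 2  ⟹  A = 2  ✓
Hence u(x, y) = 2 e^{- y}.

Answer: u(x, y) = 2 e^{- y}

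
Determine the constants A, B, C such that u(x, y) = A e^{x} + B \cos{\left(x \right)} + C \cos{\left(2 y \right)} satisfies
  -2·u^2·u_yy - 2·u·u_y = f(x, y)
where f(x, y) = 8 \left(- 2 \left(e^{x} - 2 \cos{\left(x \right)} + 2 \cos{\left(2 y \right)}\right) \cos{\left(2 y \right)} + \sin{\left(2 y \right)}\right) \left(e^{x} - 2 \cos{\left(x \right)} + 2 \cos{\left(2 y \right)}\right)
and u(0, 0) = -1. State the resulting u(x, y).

Substitute the ansatz u = A e^{x} + B \cos{\left(x \right)} + C \cos{\left(2 y \right)} into the left-hand side.
Derivatives of the ansatz:
  u_yy = - 4 C \cos{\left(2 y \right)}
  u_y = - 2 C \sin{\left(2 y \right)}
Term by term:
  -2·u^2·u_yy = 8 A^{2} C e^{2 x} \cos{\left(2 y \right)} + 16 A B C e^{x} \cos{\left(x \right)} \cos{\left(2 y \right)} + 16 A C^{2} e^{x} \cos^{2}{\left(2 y \right)} + 8 B^{2} C \cos^{2}{\left(x \right)} \cos{\left(2 y \right)} + 16 B C^{2} \cos{\left(x \right)} \cos^{2}{\left(2 y \right)} + 8 C^{3} \cos^{3}{\left(2 y \right)}
  -2·u·u_y = 4 A C e^{x} \sin{\left(2 y \right)} + 4 B C \sin{\left(2 y \right)} \cos{\left(x \right)} + 4 C^{2} \sin{\left(2 y \right)} \cos{\left(2 y \right)}
So the left-hand side equals
  8 A^{2} C e^{2 x} \cos{\left(2 y \right)} + 16 A B C e^{x} \cos{\left(x \right)} \cos{\left(2 y \right)} + 16 A C^{2} e^{x} \cos^{2}{\left(2 y \right)} + 4 A C e^{x} \sin{\left(2 y \right)} + 8 B^{2} C \cos^{2}{\left(x \right)} \cos{\left(2 y \right)} + 16 B C^{2} \cos{\left(x \right)} \cos^{2}{\left(2 y \right)} + 4 B C \sin{\left(2 y \right)} \cos{\left(x \right)} + 8 C^{3} \cos^{3}{\left(2 y \right)} + 4 C^{2} \sin{\left(2 y \right)} \cos{\left(2 y \right)}
This must equal f(x, y) identically; expanded, f = - 16 e^{2 x} \cos{\left(2 y \right)} + 8 e^{x} \sin{\left(2 y \right)} + 64 e^{x} \cos{\left(x \right)} \cos{\left(2 y \right)} - 64 e^{x} \cos^{2}{\left(2 y \right)} - 16 \sin{\left(2 y \right)} \cos{\left(x \right)} + 16 \sin{\left(2 y \right)} \cos{\left(2 y \right)} - 64 \cos^{2}{\left(x \right)} \cos{\left(2 y \right)} + 128 \cos{\left(x \right)} \cos^{2}{\left(2 y \right)} - 64 \cos^{3}{\left(2 y \right)}.
Matching coefficients of the independent functions:
  [e^{x} \sin{\left(2 y \right)}]:  4 A C = 8
  [e^{x} \cos^{2}{\left(2 y \right)}]:  16 A C^{2} = -64
  [e^{2 x} \cos{\left(2 y \right)}]:  8 A^{2} C = -16
  [\sin{\left(2 y \right)} \cos{\left(x \right)}]:  4 B C = -16
  [\sin{\left(2 y \right)} \cos{\left(2 y \right)}]:  4 C^{2} = 16
  [\cos{\left(x \right)} \cos^{2}{\left(2 y \right)}]:  16 B C^{2} = 128
  [\cos^{2}{\left(x \right)} \cos{\left(2 y \right)}]:  8 B^{2} C = -64
  [e^{x} \cos{\left(x \right)} \cos{\left(2 y \right)}]:  16 A B C = 64
  [\cos^{3}{\left(2 y \right)}]:  8 C^{3} = -64
Solving: A = -1, B = 2, C = -2.
Check against the point condition:
  u(0, 0) = -1  ⟹  A + B + C = -1  ✓
Hence u(x, y) = - e^{x} + 2 \cos{\left(x \right)} - 2 \cos{\left(2 y \right)}.

Answer: u(x, y) = - e^{x} + 2 \cos{\left(x \right)} - 2 \cos{\left(2 y \right)}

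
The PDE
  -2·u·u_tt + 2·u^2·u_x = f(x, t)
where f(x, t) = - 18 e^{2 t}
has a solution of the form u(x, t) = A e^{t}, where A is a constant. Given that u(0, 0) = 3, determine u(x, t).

Substitute the ansatz u = A e^{t} into the left-hand side.
Derivatives of the ansatz:
  u_tt = A e^{t}
  u_x = 0
Term by term:
  -2·u·u_tt = - 2 A^{2} e^{2 t}
  2·u^2·u_x = 0
So the left-hand side equals
  - 2 A^{2} e^{2 t}
This must equal f(x, t) = - 18 e^{2 t} identically.
Matching coefficients of the independent functions:
  [e^{2 t}]:  - 2 A^{2} = -18
These equations allow (A) = (-3) or (3).
Impose the point condition(s):
  u(0, 0) = 3  ⟹  A = 3
Only A = 3 satisfies everything.
Hence u(x, t) = 3 e^{t}.

Answer: u(x, t) = 3 e^{t}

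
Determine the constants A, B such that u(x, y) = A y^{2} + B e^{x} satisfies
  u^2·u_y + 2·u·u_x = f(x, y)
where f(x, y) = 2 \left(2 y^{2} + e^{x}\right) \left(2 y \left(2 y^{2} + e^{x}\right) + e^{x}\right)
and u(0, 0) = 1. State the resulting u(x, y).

Substitute the ansatz u = A y^{2} + B e^{x} into the left-hand side.
Derivatives of the ansatz:
  u_y = 2 A y
  u_x = B e^{x}
Term by term:
  u^2·u_y = 2 A^{3} y^{5} + 4 A^{2} B y^{3} e^{x} + 2 A B^{2} y e^{2 x}
  2·u·u_x = 2 A B y^{2} e^{x} + 2 B^{2} e^{2 x}
So the left-hand side equals
  2 A^{3} y^{5} + 4 A^{2} B y^{3} e^{x} + 2 A B^{2} y e^{2 x} + 2 A B y^{2} e^{x} + 2 B^{2} e^{2 x}
This must equal f(x, y) identically; expanded, f = 16 y^{5} + 16 y^{3} e^{x} + 4 y^{2} e^{x} + 4 y e^{2 x} + 2 e^{2 x}.
Matching coefficients of the independent functions:
  [y^{5}]:  2 A^{3} = 16
  [y e^{2 x}]:  2 A B^{2} = 4
  [y^{2} e^{x}]:  2 A B = 4
  [y^{3} e^{x}]:  4 A^{2} B = 16
  [e^{2 x}]:  2 B^{2} = 2
Solving: A = 2, B = 1.
Check against the point condition:
  u(0, 0) = 1  ⟹  B = 1  ✓
Hence u(x, y) = 2 y^{2} + e^{x}.

Answer: u(x, y) = 2 y^{2} + e^{x}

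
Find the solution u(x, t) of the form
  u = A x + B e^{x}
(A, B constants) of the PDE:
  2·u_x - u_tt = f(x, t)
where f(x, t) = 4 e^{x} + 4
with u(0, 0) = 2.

Answer: u(x, t) = 2 x + 2 e^{x}

Derivation:
Substitute the ansatz u = A x + B e^{x} into the left-hand side.
Derivatives of the ansatz:
  u_x = A + B e^{x}
  u_tt = 0
Term by term:
  2·u_x = 2 A + 2 B e^{x}
  -u_tt = 0
So the left-hand side equals
  2 A + 2 B e^{x}
This must equal f(x, t) = 4 e^{x} + 4 identically.
Matching coefficients of the independent functions:
  [constant term]:  2 A = 4
  [e^{x}]:  2 B = 4
Solving: A = 2, B = 2.
Check against the point condition:
  u(0, 0) = 2  ⟹  B = 2  ✓
Hence u(x, t) = 2 x + 2 e^{x}.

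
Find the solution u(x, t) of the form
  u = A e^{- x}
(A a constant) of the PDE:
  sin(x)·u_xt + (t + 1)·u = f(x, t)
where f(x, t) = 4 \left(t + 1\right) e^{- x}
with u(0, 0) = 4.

Substitute the ansatz u = A e^{- x} into the left-hand side.
Derivatives of the ansatz:
  u_xt = 0
Term by term:
  sin(x)·u_xt = 0
  (t + 1)·u = A t e^{- x} + A e^{- x}
So the left-hand side equals
  A t e^{- x} + A e^{- x}
This must equal f(x, t) identically; expanded, f = 4 t e^{- x} + 4 e^{- x}.
Matching coefficients of the independent functions:
  [t e^{- x}, e^{- x}]:  A = 4
Solving: A = 4.
Check against the point condition:
  u(0, 0) = 4  ⟹  A = 4  ✓
Hence u(x, t) = 4 e^{- x}.

Answer: u(x, t) = 4 e^{- x}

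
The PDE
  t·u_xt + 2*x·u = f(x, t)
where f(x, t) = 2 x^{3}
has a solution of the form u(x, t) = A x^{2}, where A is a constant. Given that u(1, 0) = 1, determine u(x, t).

Substitute the ansatz u = A x^{2} into the left-hand side.
Derivatives of the ansatz:
  u_xt = 0
Term by term:
  t·u_xt = 0
  2*x·u = 2 A x^{3}
So the left-hand side equals
  2 A x^{3}
This must equal f(x, t) = 2 x^{3} identically.
Matching coefficients of the independent functions:
  [x^{3}]:  2 A = 2
Solving: A = 1.
Check against the point condition:
  u(1, 0) = 1  ⟹  A = 1  ✓
Hence u(x, t) = x^{2}.

Answer: u(x, t) = x^{2}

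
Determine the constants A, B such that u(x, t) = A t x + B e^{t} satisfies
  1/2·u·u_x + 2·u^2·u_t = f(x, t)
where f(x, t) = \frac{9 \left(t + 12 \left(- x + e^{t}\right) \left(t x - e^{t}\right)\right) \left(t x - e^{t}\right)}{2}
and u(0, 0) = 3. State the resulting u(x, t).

Answer: u(x, t) = - 3 t x + 3 e^{t}

Derivation:
Substitute the ansatz u = A t x + B e^{t} into the left-hand side.
Derivatives of the ansatz:
  u_x = A t
  u_t = A x + B e^{t}
Term by term:
  1/2·u·u_x = \frac{A^{2} t^{2} x}{2} + \frac{A B t e^{t}}{2}
  2·u^2·u_t = 2 A^{3} t^{2} x^{3} + 2 A^{2} B t^{2} x^{2} e^{t} + 4 A^{2} B t x^{2} e^{t} + 4 A B^{2} t x e^{2 t} + 2 A B^{2} x e^{2 t} + 2 B^{3} e^{3 t}
So the left-hand side equals
  2 A^{3} t^{2} x^{3} + 2 A^{2} B t^{2} x^{2} e^{t} + 4 A^{2} B t x^{2} e^{t} + \frac{A^{2} t^{2} x}{2} + 4 A B^{2} t x e^{2 t} + 2 A B^{2} x e^{2 t} + \frac{A B t e^{t}}{2} + 2 B^{3} e^{3 t}
This must equal f(x, t) identically; expanded, f = - 54 t^{2} x^{3} + 54 t^{2} x^{2} e^{t} + \frac{9 t^{2} x}{2} + 108 t x^{2} e^{t} - 108 t x e^{2 t} - \frac{9 t e^{t}}{2} - 54 x e^{2 t} + 54 e^{3 t}.
Matching coefficients of the independent functions:
  [t e^{t}]:  \frac{A B}{2} = - \frac{9}{2}
  [t^{2} x]:  \frac{A^{2}}{2} = \frac{9}{2}
  [t^{2} x^{3}]:  2 A^{3} = -54
  [x e^{2 t}]:  2 A B^{2} = -54
  [t x e^{2 t}]:  4 A B^{2} = -108
  [t x^{2} e^{t}]:  4 A^{2} B = 108
  [t^{2} x^{2} e^{t}]:  2 A^{2} B = 54
  [e^{3 t}]:  2 B^{3} = 54
Solving: A = -3, B = 3.
Check against the point condition:
  u(0, 0) = 3  ⟹  B = 3  ✓
Hence u(x, t) = - 3 t x + 3 e^{t}.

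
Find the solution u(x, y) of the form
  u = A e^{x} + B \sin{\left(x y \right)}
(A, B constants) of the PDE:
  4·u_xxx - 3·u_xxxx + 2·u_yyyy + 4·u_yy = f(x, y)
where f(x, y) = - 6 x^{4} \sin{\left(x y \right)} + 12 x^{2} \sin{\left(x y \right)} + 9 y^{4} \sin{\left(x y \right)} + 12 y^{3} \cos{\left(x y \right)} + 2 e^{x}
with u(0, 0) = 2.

Substitute the ansatz u = A e^{x} + B \sin{\left(x y \right)} into the left-hand side.
Derivatives of the ansatz:
  u_xxx = A e^{x} - B y^{3} \cos{\left(x y \right)}
  u_xxxx = A e^{x} + B y^{4} \sin{\left(x y \right)}
  u_yyyy = B x^{4} \sin{\left(x y \right)}
  u_yy = - B x^{2} \sin{\left(x y \right)}
Term by term:
  4·u_xxx = 4 A e^{x} - 4 B y^{3} \cos{\left(x y \right)}
  -3·u_xxxx = - 3 A e^{x} - 3 B y^{4} \sin{\left(x y \right)}
  2·u_yyyy = 2 B x^{4} \sin{\left(x y \right)}
  4·u_yy = - 4 B x^{2} \sin{\left(x y \right)}
So the left-hand side equals
  A e^{x} + 2 B x^{4} \sin{\left(x y \right)} - 4 B x^{2} \sin{\left(x y \right)} - 3 B y^{4} \sin{\left(x y \right)} - 4 B y^{3} \cos{\left(x y \right)}
This must equal f(x, y) = - 6 x^{4} \sin{\left(x y \right)} + 12 x^{2} \sin{\left(x y \right)} + 9 y^{4} \sin{\left(x y \right)} + 12 y^{3} \cos{\left(x y \right)} + 2 e^{x} identically.
Matching coefficients of the independent functions:
  [x^{2} \sin{\left(x y \right)}, y^{3} \cos{\left(x y \right)}]:  - 4 B = 12
  [x^{4} \sin{\left(x y \right)}]:  2 B = -6
  [y^{4} \sin{\left(x y \right)}]:  - 3 B = 9
  [e^{x}]:  A = 2
Solving: A = 2, B = -3.
Check against the point condition:
  u(0, 0) = 2  ⟹  A = 2  ✓
Hence u(x, y) = 2 e^{x} - 3 \sin{\left(x y \right)}.

Answer: u(x, y) = 2 e^{x} - 3 \sin{\left(x y \right)}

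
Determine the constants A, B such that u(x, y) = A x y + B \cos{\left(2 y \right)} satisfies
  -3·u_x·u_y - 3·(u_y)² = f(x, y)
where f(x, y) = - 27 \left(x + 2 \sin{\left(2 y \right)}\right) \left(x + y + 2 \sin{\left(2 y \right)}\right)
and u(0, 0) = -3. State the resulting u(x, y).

Substitute the ansatz u = A x y + B \cos{\left(2 y \right)} into the left-hand side.
Derivatives of the ansatz:
  u_x = A y
  u_y = A x - 2 B \sin{\left(2 y \right)}
Term by term:
  -3·u_x·u_y = - 3 A^{2} x y + 6 A B y \sin{\left(2 y \right)}
  -3·(u_y)² = - 3 A^{2} x^{2} + 12 A B x \sin{\left(2 y \right)} - 12 B^{2} \sin^{2}{\left(2 y \right)}
So the left-hand side equals
  - 3 A^{2} x^{2} - 3 A^{2} x y + 12 A B x \sin{\left(2 y \right)} + 6 A B y \sin{\left(2 y \right)} - 12 B^{2} \sin^{2}{\left(2 y \right)}
This must equal f(x, y) identically; expanded, f = - 27 x^{2} - 27 x y - 108 x \sin{\left(2 y \right)} - 54 y \sin{\left(2 y \right)} - 108 \sin^{2}{\left(2 y \right)}.
Matching coefficients of the independent functions:
  [x^{2}, x y]:  - 3 A^{2} = -27
  [x \sin{\left(2 y \right)}]:  12 A B = -108
  [y \sin{\left(2 y \right)}]:  6 A B = -54
  [\sin^{2}{\left(2 y \right)}]:  - 12 B^{2} = -108
These equations allow (A, B) = (-3, 3) or (3, -3).
Impose the point condition(s):
  u(0, 0) = -3  ⟹  B = -3
Only A = 3, B = -3 satisfies everything.
Hence u(x, y) = 3 x y - 3 \cos{\left(2 y \right)}.

Answer: u(x, y) = 3 x y - 3 \cos{\left(2 y \right)}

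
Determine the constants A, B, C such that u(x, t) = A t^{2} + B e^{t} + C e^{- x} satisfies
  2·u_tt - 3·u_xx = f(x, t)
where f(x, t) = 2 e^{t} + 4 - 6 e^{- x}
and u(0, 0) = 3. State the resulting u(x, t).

Substitute the ansatz u = A t^{2} + B e^{t} + C e^{- x} into the left-hand side.
Derivatives of the ansatz:
  u_tt = 2 A + B e^{t}
  u_xx = C e^{- x}
Term by term:
  2·u_tt = 4 A + 2 B e^{t}
  -3·u_xx = - 3 C e^{- x}
So the left-hand side equals
  4 A + 2 B e^{t} - 3 C e^{- x}
This must equal f(x, t) = 2 e^{t} + 4 - 6 e^{- x} identically.
Matching coefficients of the independent functions:
  [constant term]:  4 A = 4
  [e^{t}]:  2 B = 2
  [e^{- x}]:  - 3 C = -6
Solving: A = 1, B = 1, C = 2.
Check against the point condition:
  u(0, 0) = 3  ⟹  B + C = 3  ✓
Hence u(x, t) = t^{2} + e^{t} + 2 e^{- x}.

Answer: u(x, t) = t^{2} + e^{t} + 2 e^{- x}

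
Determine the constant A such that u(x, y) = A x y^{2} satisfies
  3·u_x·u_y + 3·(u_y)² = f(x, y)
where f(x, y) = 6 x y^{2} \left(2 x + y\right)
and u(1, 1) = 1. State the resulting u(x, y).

Substitute the ansatz u = A x y^{2} into the left-hand side.
Derivatives of the ansatz:
  u_x = A y^{2}
  u_y = 2 A x y
Term by term:
  3·u_x·u_y = 6 A^{2} x y^{3}
  3·(u_y)² = 12 A^{2} x^{2} y^{2}
So the left-hand side equals
  12 A^{2} x^{2} y^{2} + 6 A^{2} x y^{3}
This must equal f(x, y) identically; expanded, f = 12 x^{2} y^{2} + 6 x y^{3}.
Matching coefficients of the independent functions:
  [x y^{3}]:  6 A^{2} = 6
  [x^{2} y^{2}]:  12 A^{2} = 12
These equations allow (A) = (-1) or (1).
Impose the point condition(s):
  u(1, 1) = 1  ⟹  A = 1
Only A = 1 satisfies everything.
Hence u(x, y) = x y^{2}.

Answer: u(x, y) = x y^{2}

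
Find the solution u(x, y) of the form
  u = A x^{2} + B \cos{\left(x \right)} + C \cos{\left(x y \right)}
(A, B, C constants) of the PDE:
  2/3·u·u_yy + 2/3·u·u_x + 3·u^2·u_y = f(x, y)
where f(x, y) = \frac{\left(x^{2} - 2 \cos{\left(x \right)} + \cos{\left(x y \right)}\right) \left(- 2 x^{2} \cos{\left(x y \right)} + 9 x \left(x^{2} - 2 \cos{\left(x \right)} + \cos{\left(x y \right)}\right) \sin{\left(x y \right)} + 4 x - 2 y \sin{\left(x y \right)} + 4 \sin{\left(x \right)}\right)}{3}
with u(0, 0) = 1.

Answer: u(x, y) = - x^{2} + 2 \cos{\left(x \right)} - \cos{\left(x y \right)}

Derivation:
Substitute the ansatz u = A x^{2} + B \cos{\left(x \right)} + C \cos{\left(x y \right)} into the left-hand side.
Derivatives of the ansatz:
  u_yy = - C x^{2} \cos{\left(x y \right)}
  u_x = 2 A x - B \sin{\left(x \right)} - C y \sin{\left(x y \right)}
  u_y = - C x \sin{\left(x y \right)}
Term by term:
  2/3·u·u_yy = - \frac{2 A C x^{4} \cos{\left(x y \right)}}{3} - \frac{2 B C x^{2} \cos{\left(x \right)} \cos{\left(x y \right)}}{3} - \frac{2 C^{2} x^{2} \cos^{2}{\left(x y \right)}}{3}
  2/3·u·u_x = \frac{4 A^{2} x^{3}}{3} - \frac{2 A B x^{2} \sin{\left(x \right)}}{3} + \frac{4 A B x \cos{\left(x \right)}}{3} - \frac{2 A C x^{2} y \sin{\left(x y \right)}}{3} + \frac{4 A C x \cos{\left(x y \right)}}{3} - \frac{2 B^{2} \sin{\left(x \right)} \cos{\left(x \right)}}{3} - \frac{2 B C y \sin{\left(x y \right)} \cos{\left(x \right)}}{3} - \frac{2 B C \sin{\left(x \right)} \cos{\left(x y \right)}}{3} - \frac{2 C^{2} y \sin{\left(x y \right)} \cos{\left(x y \right)}}{3}
  3·u^2·u_y = - 3 A^{2} C x^{5} \sin{\left(x y \right)} - 6 A B C x^{3} \sin{\left(x y \right)} \cos{\left(x \right)} - 6 A C^{2} x^{3} \sin{\left(x y \right)} \cos{\left(x y \right)} - 3 B^{2} C x \sin{\left(x y \right)} \cos^{2}{\left(x \right)} - 6 B C^{2} x \sin{\left(x y \right)} \cos{\left(x \right)} \cos{\left(x y \right)} - 3 C^{3} x \sin{\left(x y \right)} \cos^{2}{\left(x y \right)}
So the left-hand side equals
  - 3 A^{2} C x^{5} \sin{\left(x y \right)} + \frac{4 A^{2} x^{3}}{3} - 6 A B C x^{3} \sin{\left(x y \right)} \cos{\left(x \right)} - \frac{2 A B x^{2} \sin{\left(x \right)}}{3} + \frac{4 A B x \cos{\left(x \right)}}{3} - 6 A C^{2} x^{3} \sin{\left(x y \right)} \cos{\left(x y \right)} - \frac{2 A C x^{4} \cos{\left(x y \right)}}{3} - \frac{2 A C x^{2} y \sin{\left(x y \right)}}{3} + \frac{4 A C x \cos{\left(x y \right)}}{3} - 3 B^{2} C x \sin{\left(x y \right)} \cos^{2}{\left(x \right)} - \frac{2 B^{2} \sin{\left(x \right)} \cos{\left(x \right)}}{3} - 6 B C^{2} x \sin{\left(x y \right)} \cos{\left(x \right)} \cos{\left(x y \right)} - \frac{2 B C x^{2} \cos{\left(x \right)} \cos{\left(x y \right)}}{3} - \frac{2 B C y \sin{\left(x y \right)} \cos{\left(x \right)}}{3} - \frac{2 B C \sin{\left(x \right)} \cos{\left(x y \right)}}{3} - 3 C^{3} x \sin{\left(x y \right)} \cos^{2}{\left(x y \right)} - \frac{2 C^{2} x^{2} \cos^{2}{\left(x y \right)}}{3} - \frac{2 C^{2} y \sin{\left(x y \right)} \cos{\left(x y \right)}}{3}
This must equal f(x, y) identically; expanded, f = 3 x^{5} \sin{\left(x y \right)} - \frac{2 x^{4} \cos{\left(x y \right)}}{3} - 12 x^{3} \sin{\left(x y \right)} \cos{\left(x \right)} + 6 x^{3} \sin{\left(x y \right)} \cos{\left(x y \right)} + \frac{4 x^{3}}{3} - \frac{2 x^{2} y \sin{\left(x y \right)}}{3} + \frac{4 x^{2} \sin{\left(x \right)}}{3} + \frac{4 x^{2} \cos{\left(x \right)} \cos{\left(x y \right)}}{3} - \frac{2 x^{2} \cos^{2}{\left(x y \right)}}{3} + 12 x \sin{\left(x y \right)} \cos^{2}{\left(x \right)} - 12 x \sin{\left(x y \right)} \cos{\left(x \right)} \cos{\left(x y \right)} + 3 x \sin{\left(x y \right)} \cos^{2}{\left(x y \right)} - \frac{8 x \cos{\left(x \right)}}{3} + \frac{4 x \cos{\left(x y \right)}}{3} + \frac{4 y \sin{\left(x y \right)} \cos{\left(x \right)}}{3} - \frac{2 y \sin{\left(x y \right)} \cos{\left(x y \right)}}{3} - \frac{8 \sin{\left(x \right)} \cos{\left(x \right)}}{3} + \frac{4 \sin{\left(x \right)} \cos{\left(x y \right)}}{3}.
Matching coefficients of the independent functions:
(each divided by its leading coefficient; functions giving the same equation are listed together)
  [x^{3}]:  A^{2} - 1 = 0
  [x \cos{\left(x \right)}, x^{2} \sin{\left(x \right)}]:  A B + 2 = 0
  [x \cos{\left(x y \right)}, x^{4} \cos{\left(x y \right)}, x^{2} y \sin{\left(x y \right)}]:  A C - 1 = 0
  [x^{2} \cos^{2}{\left(x y \right)}, y \sin{\left(x y \right)} \cos{\left(x y \right)}]:  C^{2} - 1 = 0
  [x^{5} \sin{\left(x y \right)}]:  A^{2} C + 1 = 0
  [\sin{\left(x \right)} \cos{\left(x \right)}]:  B^{2} - 4 = 0
  [\sin{\left(x \right)} \cos{\left(x y \right)}, x^{2} \cos{\left(x \right)} \cos{\left(x y \right)}, y \sin{\left(x y \right)} \cos{\left(x \right)}]:  B C + 2 = 0
  [x \sin{\left(x y \right)} \cos^{2}{\left(x \right)}]:  B^{2} C + 4 = 0
  [x \sin{\left(x y \right)} \cos^{2}{\left(x y \right)}]:  C^{3} + 1 = 0
  [x^{3} \sin{\left(x y \right)} \cos{\left(x \right)}]:  A B C - 2 = 0
  [x^{3} \sin{\left(x y \right)} \cos{\left(x y \right)}]:  A C^{2} + 1 = 0
  [x \sin{\left(x y \right)} \cos{\left(x \right)} \cos{\left(x y \right)}]:  B C^{2} - 2 = 0
Solving: A = -1, B = 2, C = -1.
Check against the point condition:
  u(0, 0) = 1  ⟹  B + C = 1  ✓
Hence u(x, y) = - x^{2} + 2 \cos{\left(x \right)} - \cos{\left(x y \right)}.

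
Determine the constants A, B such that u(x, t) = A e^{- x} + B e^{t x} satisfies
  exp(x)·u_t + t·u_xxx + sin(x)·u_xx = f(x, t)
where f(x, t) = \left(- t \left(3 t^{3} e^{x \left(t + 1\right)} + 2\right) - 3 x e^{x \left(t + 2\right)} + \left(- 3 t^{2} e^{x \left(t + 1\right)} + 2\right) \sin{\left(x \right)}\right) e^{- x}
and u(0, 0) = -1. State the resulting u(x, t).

Substitute the ansatz u = A e^{- x} + B e^{t x} into the left-hand side.
Derivatives of the ansatz:
  u_t = B x e^{t x}
  u_xxx = - A e^{- x} + B t^{3} e^{t x}
  u_xx = A e^{- x} + B t^{2} e^{t x}
Term by term:
  exp(x)·u_t = B x e^{x} e^{t x}
  t·u_xxx = - A t e^{- x} + B t^{4} e^{t x}
  sin(x)·u_xx = A e^{- x} \sin{\left(x \right)} + B t^{2} e^{t x} \sin{\left(x \right)}
So the left-hand side equals
  - A t e^{- x} + A e^{- x} \sin{\left(x \right)} + B t^{4} e^{t x} + B t^{2} e^{t x} \sin{\left(x \right)} + B x e^{x} e^{t x}
This must equal f(x, t) identically; expanded, f = - 3 t^{4} e^{t x} - 3 t^{2} e^{t x} \sin{\left(x \right)} - 2 t e^{- x} - 3 x e^{x} e^{t x} + 2 e^{- x} \sin{\left(x \right)}.
Matching coefficients of the independent functions:
  [t e^{- x}]:  - A = -2
  [t^{4} e^{t x}, t^{2} e^{t x} \sin{\left(x \right)}, x e^{x} e^{t x}]:  B = -3
  [e^{- x} \sin{\left(x \right)}]:  A = 2
Solving: A = 2, B = -3.
Check against the point condition:
  u(0, 0) = -1  ⟹  A + B = -1  ✓
Hence u(x, t) = - 3 e^{t x} + 2 e^{- x}.

Answer: u(x, t) = - 3 e^{t x} + 2 e^{- x}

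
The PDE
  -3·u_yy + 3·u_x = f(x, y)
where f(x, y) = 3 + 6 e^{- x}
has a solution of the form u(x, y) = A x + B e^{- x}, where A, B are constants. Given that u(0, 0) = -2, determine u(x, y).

Answer: u(x, y) = x - 2 e^{- x}

Derivation:
Substitute the ansatz u = A x + B e^{- x} into the left-hand side.
Derivatives of the ansatz:
  u_yy = 0
  u_x = A - B e^{- x}
Term by term:
  -3·u_yy = 0
  3·u_x = 3 A - 3 B e^{- x}
So the left-hand side equals
  3 A - 3 B e^{- x}
This must equal f(x, y) = 3 + 6 e^{- x} identically.
Matching coefficients of the independent functions:
  [constant term]:  3 A = 3
  [e^{- x}]:  - 3 B = 6
Solving: A = 1, B = -2.
Check against the point condition:
  u(0, 0) = -2  ⟹  B = -2  ✓
Hence u(x, y) = x - 2 e^{- x}.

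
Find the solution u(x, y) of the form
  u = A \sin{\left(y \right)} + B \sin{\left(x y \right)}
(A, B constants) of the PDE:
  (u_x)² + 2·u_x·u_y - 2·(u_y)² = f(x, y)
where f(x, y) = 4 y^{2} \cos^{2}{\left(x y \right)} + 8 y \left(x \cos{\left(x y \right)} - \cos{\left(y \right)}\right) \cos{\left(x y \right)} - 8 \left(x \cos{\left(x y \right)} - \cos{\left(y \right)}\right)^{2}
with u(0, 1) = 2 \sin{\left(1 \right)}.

Substitute the ansatz u = A \sin{\left(y \right)} + B \sin{\left(x y \right)} into the left-hand side.
Derivatives of the ansatz:
  u_x = B y \cos{\left(x y \right)}
  u_y = A \cos{\left(y \right)} + B x \cos{\left(x y \right)}
Term by term:
  (u_x)² = B^{2} y^{2} \cos^{2}{\left(x y \right)}
  2·u_x·u_y = 2 A B y \cos{\left(y \right)} \cos{\left(x y \right)} + 2 B^{2} x y \cos^{2}{\left(x y \right)}
  -2·(u_y)² = - 2 A^{2} \cos^{2}{\left(y \right)} - 4 A B x \cos{\left(y \right)} \cos{\left(x y \right)} - 2 B^{2} x^{2} \cos^{2}{\left(x y \right)}
So the left-hand side equals
  - 2 A^{2} \cos^{2}{\left(y \right)} - 4 A B x \cos{\left(y \right)} \cos{\left(x y \right)} + 2 A B y \cos{\left(y \right)} \cos{\left(x y \right)} - 2 B^{2} x^{2} \cos^{2}{\left(x y \right)} + 2 B^{2} x y \cos^{2}{\left(x y \right)} + B^{2} y^{2} \cos^{2}{\left(x y \right)}
This must equal f(x, y) identically; expanded, f = - 8 x^{2} \cos^{2}{\left(x y \right)} + 8 x y \cos^{2}{\left(x y \right)} + 16 x \cos{\left(y \right)} \cos{\left(x y \right)} + 4 y^{2} \cos^{2}{\left(x y \right)} - 8 y \cos{\left(y \right)} \cos{\left(x y \right)} - 8 \cos^{2}{\left(y \right)}.
Matching coefficients of the independent functions:
  [x^{2} \cos^{2}{\left(x y \right)}]:  - 2 B^{2} = -8
  [y^{2} \cos^{2}{\left(x y \right)}]:  B^{2} = 4
  [x y \cos^{2}{\left(x y \right)}]:  2 B^{2} = 8
  [x \cos{\left(y \right)} \cos{\left(x y \right)}]:  - 4 A B = 16
  [y \cos{\left(y \right)} \cos{\left(x y \right)}]:  2 A B = -8
  [\cos^{2}{\left(y \right)}]:  - 2 A^{2} = -8
These equations allow (A, B) = (-2, 2) or (2, -2).
Impose the point condition(s):
  u(0, 1) = 2 \sin{\left(1 \right)}  ⟹  A \sin{\left(1 \right)} = 2 \sin{\left(1 \right)}
Only A = 2, B = -2 satisfies everything.
Hence u(x, y) = 2 \sin{\left(y \right)} - 2 \sin{\left(x y \right)}.

Answer: u(x, y) = 2 \sin{\left(y \right)} - 2 \sin{\left(x y \right)}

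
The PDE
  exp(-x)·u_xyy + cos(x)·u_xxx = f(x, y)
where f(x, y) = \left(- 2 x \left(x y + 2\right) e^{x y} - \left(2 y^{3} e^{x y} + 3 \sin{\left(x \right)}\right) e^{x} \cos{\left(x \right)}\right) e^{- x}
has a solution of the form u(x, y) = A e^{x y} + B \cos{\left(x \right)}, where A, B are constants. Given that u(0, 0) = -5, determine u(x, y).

Substitute the ansatz u = A e^{x y} + B \cos{\left(x \right)} into the left-hand side.
Derivatives of the ansatz:
  u_xyy = A x^{2} y e^{x y} + 2 A x e^{x y}
  u_xxx = A y^{3} e^{x y} + B \sin{\left(x \right)}
Term by term:
  exp(-x)·u_xyy = A x^{2} y e^{- x} e^{x y} + 2 A x e^{- x} e^{x y}
  cos(x)·u_xxx = A y^{3} e^{x y} \cos{\left(x \right)} + B \sin{\left(x \right)} \cos{\left(x \right)}
So the left-hand side equals
  A x^{2} y e^{- x} e^{x y} + 2 A x e^{- x} e^{x y} + A y^{3} e^{x y} \cos{\left(x \right)} + B \sin{\left(x \right)} \cos{\left(x \right)}
This must equal f(x, y) identically; expanded, f = - 2 x^{2} y e^{- x} e^{x y} - 4 x e^{- x} e^{x y} - 2 y^{3} e^{x y} \cos{\left(x \right)} - 3 \sin{\left(x \right)} \cos{\left(x \right)}.
Matching coefficients of the independent functions:
  [\sin{\left(x \right)} \cos{\left(x \right)}]:  B = -3
  [x e^{- x} e^{x y}]:  2 A = -4
  [y^{3} e^{x y} \cos{\left(x \right)}, x^{2} y e^{- x} e^{x y}]:  A = -2
Solving: A = -2, B = -3.
Check against the point condition:
  u(0, 0) = -5  ⟹  A + B = -5  ✓
Hence u(x, y) = - 2 e^{x y} - 3 \cos{\left(x \right)}.

Answer: u(x, y) = - 2 e^{x y} - 3 \cos{\left(x \right)}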